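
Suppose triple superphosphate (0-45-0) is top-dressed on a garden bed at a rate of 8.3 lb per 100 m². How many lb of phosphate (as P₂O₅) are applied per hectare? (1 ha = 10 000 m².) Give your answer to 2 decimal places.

373.50 lb P₂O₅ per hectare

P₂O₅ per 100 m² = 8.3 × 45% = 3.735 lb.
Convert to per hectare: 3.735 × 100 = 373.5 lb.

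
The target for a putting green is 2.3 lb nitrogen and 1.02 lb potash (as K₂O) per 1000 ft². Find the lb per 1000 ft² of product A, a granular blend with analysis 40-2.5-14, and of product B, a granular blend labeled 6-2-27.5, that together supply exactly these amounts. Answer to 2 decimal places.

5.62 lb product A, 0.85 lb product B

Let a = lb of product A, b = lb of product B (per 1000 ft²).
N: 0.4·a + 0.06·b = 2.3
K₂O: 0.14·a + 0.275·b = 1.02
From row1: a = (2.3 − 0.06·b) / 0.4.
Into row2: 0.14·(2.3 − 0.06·b)/0.4 + 0.275·b = 1.02 → b = 0.846457, a = 5.62303.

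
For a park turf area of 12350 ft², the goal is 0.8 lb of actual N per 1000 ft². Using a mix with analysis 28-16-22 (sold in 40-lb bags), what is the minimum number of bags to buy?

Product per 1000 ft² = 0.8 / 28% = 2.85714 lb.
Total product = 2.85714 × 12350 / 1000 = 35.2857 lb.
Bags = ⌈35.2857 / 40⌉ = 1.

1 bags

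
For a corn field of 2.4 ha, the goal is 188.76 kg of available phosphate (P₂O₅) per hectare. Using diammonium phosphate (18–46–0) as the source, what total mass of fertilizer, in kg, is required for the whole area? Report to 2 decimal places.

Product per hectare = 188.76 / 46% = 410.348 kg.
Total product = 410.348 × 2.4 = 984.8348 kg.

984.83 kg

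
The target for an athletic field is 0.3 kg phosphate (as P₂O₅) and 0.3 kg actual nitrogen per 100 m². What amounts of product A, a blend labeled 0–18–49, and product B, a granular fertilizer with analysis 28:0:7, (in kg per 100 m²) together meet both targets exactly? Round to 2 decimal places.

Per-100 m² balance (a = product A, b = product B):
P₂O₅: 0.18·a + 0·b = 0.3
N: 0·a + 0.28·b = 0.3
Solving simultaneously: a = 1.66667, b = 1.07143.

1.67 kg product A, 1.07 kg product B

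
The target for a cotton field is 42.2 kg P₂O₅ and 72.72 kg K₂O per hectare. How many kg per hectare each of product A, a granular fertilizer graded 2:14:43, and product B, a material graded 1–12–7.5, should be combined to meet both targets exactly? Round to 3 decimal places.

With a, b = kg per hectare of product A and product B:
P₂O₅: 0.14·a + 0.12·b = 42.2
K₂O: 0.43·a + 0.075·b = 72.72
Eliminate a: (row1) − 0.14/0.43·(row2) → 0.0955814·b = 18.5237, so b = 193.80049.
Back-substitute: a = (42.2 − 0.12·193.80049) / 0.14 = 135.3139.

135.314 kg product A, 193.800 kg product B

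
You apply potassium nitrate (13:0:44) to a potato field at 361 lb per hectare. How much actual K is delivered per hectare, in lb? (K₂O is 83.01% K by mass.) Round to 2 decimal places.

K₂O per hectare = 361 × 44% = 158.84 lb.
Elemental K = 158.84 × 0.8301 = 131.853 lb per hectare.

131.85 lb K per hectare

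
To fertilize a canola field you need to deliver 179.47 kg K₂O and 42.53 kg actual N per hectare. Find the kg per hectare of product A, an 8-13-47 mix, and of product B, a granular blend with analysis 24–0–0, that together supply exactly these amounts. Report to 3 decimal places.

381.851 kg product A, 49.925 kg product B

Per-hectare balance (a = product A, b = product B):
K₂O: 0.47·a + 0·b = 179.47
N: 0.08·a + 0.24·b = 42.53
Eliminate a: (row1) − 0.47/0.08·(row2) → -1.41·b = -70.3937, so b = 49.9246.
Back-substitute: a = (179.47 − 0·49.9246) / 0.47 = 381.8511.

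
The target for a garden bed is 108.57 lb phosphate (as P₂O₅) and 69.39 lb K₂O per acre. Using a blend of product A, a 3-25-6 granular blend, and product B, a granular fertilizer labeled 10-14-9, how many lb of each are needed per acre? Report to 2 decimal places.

Let a = lb of product A, b = lb of product B (per acre).
P₂O₅: 0.25·a + 0.14·b = 108.57
K₂O: 0.06·a + 0.09·b = 69.39
From row1: a = (108.57 − 0.14·b) / 0.25.
Into row2: 0.06·(108.57 − 0.14·b)/0.25 + 0.09·b = 69.39 → b = 768.319, a = 4.02128.

4.02 lb product A, 768.32 lb product B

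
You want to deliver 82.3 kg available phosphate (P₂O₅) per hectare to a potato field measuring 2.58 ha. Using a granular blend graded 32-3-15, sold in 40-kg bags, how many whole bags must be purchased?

177 bags

Product per hectare = 82.3 / 3% = 2743.33 kg.
Total product = 2743.33 × 2.58 = 7077.8 kg.
Bags = ⌈7077.8 / 40⌉ = 177.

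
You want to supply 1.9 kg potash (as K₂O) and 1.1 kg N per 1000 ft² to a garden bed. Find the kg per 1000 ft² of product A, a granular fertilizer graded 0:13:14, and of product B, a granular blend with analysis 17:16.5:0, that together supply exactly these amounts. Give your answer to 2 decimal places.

13.57 kg product A, 6.47 kg product B

Let a = kg of product A, b = kg of product B (per 1000 ft²).
K₂O: 0.14·a + 0·b = 1.9
N: 0·a + 0.17·b = 1.1
Solving simultaneously: a = 13.5714, b = 6.47059.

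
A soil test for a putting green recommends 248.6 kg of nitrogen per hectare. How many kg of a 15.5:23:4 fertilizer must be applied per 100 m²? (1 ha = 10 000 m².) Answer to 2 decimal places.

16.04 kg of product per hundred sq m

Product per hectare = 248.6 / 15.5% = 1603.87 kg.
Convert to per 100 m²: 1603.87 × 0.01 = 16.0387 kg.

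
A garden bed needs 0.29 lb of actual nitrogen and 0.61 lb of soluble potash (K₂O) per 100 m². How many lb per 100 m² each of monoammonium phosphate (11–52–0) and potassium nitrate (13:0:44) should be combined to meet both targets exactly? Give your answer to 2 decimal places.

Per-100 m² balance (a = monoammonium phosphate, b = potassium nitrate):
N: 0.11·a + 0.13·b = 0.29
K₂O: 0·a + 0.44·b = 0.61
Solving simultaneously: a = 0.997934, b = 1.38636.

1.00 lb monoammonium phosphate, 1.39 lb potassium nitrate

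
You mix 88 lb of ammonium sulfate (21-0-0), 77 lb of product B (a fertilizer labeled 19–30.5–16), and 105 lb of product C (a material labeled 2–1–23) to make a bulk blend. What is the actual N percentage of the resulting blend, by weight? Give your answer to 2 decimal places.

13.04% N

Total mass = 88 + 77 + 105 = 270 lb.
N mass = 21%×88 + 19%×77 + 2%×105 = 35.21 lb.
% N = 35.21 / 270 = 13.0407%.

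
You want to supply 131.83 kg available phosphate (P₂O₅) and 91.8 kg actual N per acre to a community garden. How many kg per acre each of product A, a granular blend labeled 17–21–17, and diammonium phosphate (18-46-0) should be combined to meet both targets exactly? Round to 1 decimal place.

Let a = kg of product A, b = kg of diammonium phosphate (per acre).
P₂O₅: 0.21·a + 0.46·b = 131.83
N: 0.17·a + 0.18·b = 91.8
Eliminate b: (row1) − 0.46/0.18·(row2) → -0.224444·a = -102.77, so a = 457.886.
Then b = (91.8 − 0.17·457.886) / 0.18 = 77.552.

457.9 kg product A, 77.6 kg diammonium phosphate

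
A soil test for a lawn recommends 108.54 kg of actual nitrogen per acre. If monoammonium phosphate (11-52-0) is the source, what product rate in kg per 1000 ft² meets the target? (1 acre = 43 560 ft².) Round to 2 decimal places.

Product per acre = 108.54 / 11% = 986.727 kg.
Convert to per 1000 ft²: 986.727 × 0.0229568 = 22.6521 kg.

22.65 kg of product per thousand sq ft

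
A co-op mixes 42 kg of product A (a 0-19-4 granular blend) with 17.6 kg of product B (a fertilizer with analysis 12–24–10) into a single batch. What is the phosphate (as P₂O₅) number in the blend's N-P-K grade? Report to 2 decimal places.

20.48% P₂O₅

Total mass = 42 + 17.6 = 59.6 kg.
P₂O₅ mass = 19%×42 + 24%×17.6 = 12.204 kg.
% P₂O₅ = 12.204 / 59.6 = 20.4765%.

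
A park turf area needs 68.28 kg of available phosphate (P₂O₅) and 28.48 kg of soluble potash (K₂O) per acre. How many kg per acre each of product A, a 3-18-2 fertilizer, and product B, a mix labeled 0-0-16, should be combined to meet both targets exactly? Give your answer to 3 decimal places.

Per-acre balance (a = product A, b = product B):
P₂O₅: 0.18·a + 0·b = 68.28
K₂O: 0.02·a + 0.16·b = 28.48
From row1: a = (68.28 − 0·b) / 0.18.
Into row2: 0.02·(68.28 − 0·b)/0.18 + 0.16·b = 28.48 → b = 130.5833, a = 379.3333.

379.333 kg product A, 130.583 kg product B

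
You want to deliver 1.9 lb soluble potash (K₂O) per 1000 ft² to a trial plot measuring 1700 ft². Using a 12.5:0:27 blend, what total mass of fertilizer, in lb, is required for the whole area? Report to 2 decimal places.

11.96 lb

Product per 1000 ft² = 1.9 / 27% = 7.03704 lb.
Total product = 7.03704 × 1700 / 1000 = 11.963 lb.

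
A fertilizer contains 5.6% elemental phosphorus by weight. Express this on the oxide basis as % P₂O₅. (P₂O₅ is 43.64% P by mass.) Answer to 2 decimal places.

%P₂O₅ = 5.6 / 0.4364 = 12.8323%.

12.83% P₂O₅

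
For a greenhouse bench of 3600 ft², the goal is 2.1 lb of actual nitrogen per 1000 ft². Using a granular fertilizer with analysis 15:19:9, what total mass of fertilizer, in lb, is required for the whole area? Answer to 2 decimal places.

50.40 lb

Product per 1000 ft² = 2.1 / 15% = 14 lb.
Total product = 14 × 3600 / 1000 = 50.4 lb.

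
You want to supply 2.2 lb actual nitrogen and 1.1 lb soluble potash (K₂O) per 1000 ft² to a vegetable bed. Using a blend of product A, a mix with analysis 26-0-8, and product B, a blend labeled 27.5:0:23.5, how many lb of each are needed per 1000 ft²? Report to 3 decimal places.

Let a = lb of product A, b = lb of product B (per 1000 ft²).
N: 0.26·a + 0.275·b = 2.2
K₂O: 0.08·a + 0.235·b = 1.1
Eliminate a: (row1) − 0.26/0.08·(row2) → -0.48875·b = -1.375, so b = 2.8133.
Back-substitute: a = (2.2 − 0.275·2.8133) / 0.26 = 5.48593.

5.486 lb product A, 2.813 lb product B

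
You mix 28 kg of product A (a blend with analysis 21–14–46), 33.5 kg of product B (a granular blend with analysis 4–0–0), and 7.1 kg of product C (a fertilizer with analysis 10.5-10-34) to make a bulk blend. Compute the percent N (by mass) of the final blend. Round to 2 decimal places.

11.61% N

Total mass = 28 + 33.5 + 7.1 = 68.6 kg.
N mass = 21%×28 + 4%×33.5 + 10.5%×7.1 = 7.9655 kg.
% N = 7.9655 / 68.6 = 11.6115%.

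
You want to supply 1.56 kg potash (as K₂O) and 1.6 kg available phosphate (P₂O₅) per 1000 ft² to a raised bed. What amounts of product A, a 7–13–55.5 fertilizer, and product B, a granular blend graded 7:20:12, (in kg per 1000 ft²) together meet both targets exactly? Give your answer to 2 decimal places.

Let a = kg of product A, b = kg of product B (per 1000 ft²).
K₂O: 0.555·a + 0.12·b = 1.56
P₂O₅: 0.13·a + 0.2·b = 1.6
Solving simultaneously: a = 1.25786, b = 7.18239.

1.26 kg product A, 7.18 kg product B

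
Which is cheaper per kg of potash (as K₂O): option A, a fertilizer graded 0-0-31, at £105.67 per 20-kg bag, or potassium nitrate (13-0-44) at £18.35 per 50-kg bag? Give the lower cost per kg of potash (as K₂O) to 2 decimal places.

£0.83 per kg K₂O (potassium nitrate)

option A: K₂O per bag = 20 × 31% = 6.2 kg; cost = 105.67 / 6.2 = £17.0435/kg K₂O.
potassium nitrate: K₂O per bag = 50 × 44% = 22 kg; cost = 18.35 / 22 = £0.8341/kg K₂O.
potassium nitrate is cheaper.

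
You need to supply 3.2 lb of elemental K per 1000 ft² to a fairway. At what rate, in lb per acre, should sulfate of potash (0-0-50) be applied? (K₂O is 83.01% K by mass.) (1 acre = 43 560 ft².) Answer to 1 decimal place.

335.8 lb of product per acre

As K₂O: 3.2 / 0.8301 = 3.85496 lb per 1000 ft².
Product per 1000 ft² = 3.85496 / 50% = 7.70991 lb.
Convert to per acre: 7.70991 × 43.56 = 335.844 lb.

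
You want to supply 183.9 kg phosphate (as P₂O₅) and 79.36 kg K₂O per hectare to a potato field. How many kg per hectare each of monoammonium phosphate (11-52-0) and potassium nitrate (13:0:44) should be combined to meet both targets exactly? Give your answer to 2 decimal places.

353.65 kg monoammonium phosphate, 180.36 kg potassium nitrate

Let a = kg of monoammonium phosphate, b = kg of potassium nitrate (per hectare).
P₂O₅: 0.52·a + 0·b = 183.9
K₂O: 0·a + 0.44·b = 79.36
Solving simultaneously: a = 353.654, b = 180.364.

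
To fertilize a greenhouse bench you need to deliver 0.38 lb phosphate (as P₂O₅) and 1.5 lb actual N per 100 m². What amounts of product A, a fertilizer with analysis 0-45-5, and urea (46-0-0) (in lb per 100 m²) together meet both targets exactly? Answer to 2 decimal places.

0.84 lb product A, 3.26 lb urea

Let a = lb of product A, b = lb of urea (per 100 m²).
P₂O₅: 0.45·a + 0·b = 0.38
N: 0·a + 0.46·b = 1.5
Solving simultaneously: a = 0.844444, b = 3.26087.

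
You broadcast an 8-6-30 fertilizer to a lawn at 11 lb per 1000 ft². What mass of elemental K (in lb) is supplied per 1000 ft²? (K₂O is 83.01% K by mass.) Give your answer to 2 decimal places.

K₂O per 1000 ft² = 11 × 30% = 3.3 lb.
Elemental K = 3.3 × 0.8301 = 2.73933 lb per 1000 ft².

2.74 lb K per thousand sq ft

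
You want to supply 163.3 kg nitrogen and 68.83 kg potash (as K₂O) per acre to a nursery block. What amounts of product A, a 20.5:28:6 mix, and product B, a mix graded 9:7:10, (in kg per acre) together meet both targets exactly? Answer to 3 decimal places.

671.212 kg product A, 285.573 kg product B

Per-acre balance (a = product A, b = product B):
N: 0.205·a + 0.09·b = 163.3
K₂O: 0.06·a + 0.1·b = 68.83
Eliminate a: (row1) − 0.205/0.06·(row2) → -0.251667·b = -71.8692, so b = 285.5728.
Back-substitute: a = (163.3 − 0.09·285.5728) / 0.205 = 671.2119.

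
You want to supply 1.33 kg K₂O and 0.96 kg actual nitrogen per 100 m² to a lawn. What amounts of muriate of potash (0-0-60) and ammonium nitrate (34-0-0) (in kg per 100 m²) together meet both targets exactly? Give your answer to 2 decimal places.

2.22 kg muriate of potash, 2.82 kg ammonium nitrate

Let a = kg of muriate of potash, b = kg of ammonium nitrate (per 100 m²).
K₂O: 0.6·a + 0·b = 1.33
N: 0·a + 0.34·b = 0.96
Solving simultaneously: a = 2.21667, b = 2.82353.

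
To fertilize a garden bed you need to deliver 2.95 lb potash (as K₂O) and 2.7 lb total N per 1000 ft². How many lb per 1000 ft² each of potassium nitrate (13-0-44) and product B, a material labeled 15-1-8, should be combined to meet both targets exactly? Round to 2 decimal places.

Let a = lb of potassium nitrate, b = lb of product B (per 1000 ft²).
K₂O: 0.44·a + 0.08·b = 2.95
N: 0.13·a + 0.15·b = 2.7
Eliminate a: (row1) − 0.44/0.13·(row2) → -0.427692·b = -6.18846, so b = 14.4694.
Back-substitute: a = (2.95 − 0.08·14.4694) / 0.44 = 4.07374.

4.07 lb potassium nitrate, 14.47 lb product B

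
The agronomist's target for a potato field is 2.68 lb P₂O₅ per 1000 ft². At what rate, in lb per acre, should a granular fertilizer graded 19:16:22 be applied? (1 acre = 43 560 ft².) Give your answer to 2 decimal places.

Product per 1000 ft² = 2.68 / 16% = 16.75 lb.
Convert to per acre: 16.75 × 43.56 = 729.63 lb.

729.63 lb of product per acre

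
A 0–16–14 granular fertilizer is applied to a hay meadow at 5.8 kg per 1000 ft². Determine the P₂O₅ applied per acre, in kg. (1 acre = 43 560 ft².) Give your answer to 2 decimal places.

40.42 kg P₂O₅ per acre

P₂O₅ per 1000 ft² = 5.8 × 16% = 0.928 kg.
Convert to per acre: 0.928 × 43.56 = 40.4237 kg.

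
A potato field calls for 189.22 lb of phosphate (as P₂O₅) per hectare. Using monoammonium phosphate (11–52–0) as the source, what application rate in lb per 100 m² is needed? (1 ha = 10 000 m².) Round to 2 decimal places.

Product per hectare = 189.22 / 52% = 363.885 lb.
Convert to per 100 m²: 363.885 × 0.01 = 3.63885 lb.

3.64 lb of product per hundred sq m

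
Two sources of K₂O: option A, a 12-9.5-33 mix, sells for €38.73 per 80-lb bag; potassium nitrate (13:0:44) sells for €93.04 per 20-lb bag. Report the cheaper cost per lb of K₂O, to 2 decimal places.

option A: K₂O per bag = 80 × 33% = 26.4 lb; cost = 38.73 / 26.4 = €1.4670/lb K₂O.
potassium nitrate: K₂O per bag = 20 × 44% = 8.8 lb; cost = 93.04 / 8.8 = €10.5727/lb K₂O.
option A is cheaper.

€1.47 per lb K₂O (option A)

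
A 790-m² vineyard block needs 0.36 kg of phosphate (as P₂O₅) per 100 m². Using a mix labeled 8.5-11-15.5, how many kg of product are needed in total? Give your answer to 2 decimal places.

Product per 100 m² = 0.36 / 11% = 3.27273 kg.
Total product = 3.27273 × 790 / 100 = 25.8545 kg.

25.85 kg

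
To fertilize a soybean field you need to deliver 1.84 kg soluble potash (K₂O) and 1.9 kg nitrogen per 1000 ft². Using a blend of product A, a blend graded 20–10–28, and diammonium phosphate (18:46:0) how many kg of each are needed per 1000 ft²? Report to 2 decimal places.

Per-1000 ft² balance (a = product A, b = diammonium phosphate):
K₂O: 0.28·a + 0·b = 1.84
N: 0.2·a + 0.18·b = 1.9
Solving simultaneously: a = 6.57143, b = 3.25397.

6.57 kg product A, 3.25 kg diammonium phosphate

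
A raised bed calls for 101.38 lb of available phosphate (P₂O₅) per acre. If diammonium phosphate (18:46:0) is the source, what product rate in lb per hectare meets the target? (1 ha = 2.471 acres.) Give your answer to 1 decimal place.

544.6 lb of product per hectare

Product per acre = 101.38 / 46% = 220.391 lb.
Convert to per hectare: 220.391 × 2.471 = 544.587 lb.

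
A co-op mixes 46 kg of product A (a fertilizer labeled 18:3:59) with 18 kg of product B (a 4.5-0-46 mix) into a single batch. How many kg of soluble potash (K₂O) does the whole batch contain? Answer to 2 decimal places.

35.42 kg K₂O

K₂O mass = 59%×46 + 46%×18 = 35.42 kg.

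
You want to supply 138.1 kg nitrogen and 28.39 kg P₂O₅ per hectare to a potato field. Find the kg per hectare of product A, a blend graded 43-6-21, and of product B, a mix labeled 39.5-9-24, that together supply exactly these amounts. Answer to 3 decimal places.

Per-hectare balance (a = product A, b = product B):
N: 0.43·a + 0.395·b = 138.1
P₂O₅: 0.06·a + 0.09·b = 28.39
From row1: a = (138.1 − 0.395·b) / 0.43.
Into row2: 0.06·(138.1 − 0.395·b)/0.43 + 0.09·b = 28.39 → b = 261.4467, a = 80.9967.

80.997 kg product A, 261.447 kg product B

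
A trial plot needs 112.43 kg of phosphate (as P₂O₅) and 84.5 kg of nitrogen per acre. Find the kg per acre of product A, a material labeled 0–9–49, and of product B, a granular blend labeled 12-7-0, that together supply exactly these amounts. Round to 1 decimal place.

With a, b = kg per acre of product A and product B:
P₂O₅: 0.09·a + 0.07·b = 112.43
N: 0·a + 0.12·b = 84.5
Solving simultaneously: a = 701.537, b = 704.167.

701.5 kg product A, 704.2 kg product B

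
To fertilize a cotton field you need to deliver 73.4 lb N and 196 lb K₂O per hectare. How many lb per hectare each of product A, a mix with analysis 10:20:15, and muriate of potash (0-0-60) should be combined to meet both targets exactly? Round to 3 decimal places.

Per-hectare balance (a = product A, b = muriate of potash):
N: 0.1·a + 0·b = 73.4
K₂O: 0.15·a + 0.6·b = 196
From row1: a = (73.4 − 0·b) / 0.1.
Into row2: 0.15·(73.4 − 0·b)/0.1 + 0.6·b = 196 → b = 143.1667, a = 734.

734.000 lb product A, 143.167 lb muriate of potash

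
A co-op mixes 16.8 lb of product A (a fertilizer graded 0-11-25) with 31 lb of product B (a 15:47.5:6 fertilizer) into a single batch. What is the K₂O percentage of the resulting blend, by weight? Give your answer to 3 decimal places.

Total mass = 16.8 + 31 = 47.8 lb.
K₂O mass = 25%×16.8 + 6%×31 = 6.06 lb.
% K₂O = 6.06 / 47.8 = 12.6778%.

12.678% K₂O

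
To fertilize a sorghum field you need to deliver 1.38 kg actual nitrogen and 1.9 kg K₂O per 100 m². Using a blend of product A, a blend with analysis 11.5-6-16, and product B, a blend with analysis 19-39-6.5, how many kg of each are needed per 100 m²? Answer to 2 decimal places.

11.83 kg product A, 0.10 kg product B

Let a = kg of product A, b = kg of product B (per 100 m²).
N: 0.115·a + 0.19·b = 1.38
K₂O: 0.16·a + 0.065·b = 1.9
Eliminate b: (row1) − 0.19/0.065·(row2) → -0.352692·a = -4.17385, so a = 11.8342.
Then b = (1.9 − 0.16·11.8342) / 0.065 = 0.100327.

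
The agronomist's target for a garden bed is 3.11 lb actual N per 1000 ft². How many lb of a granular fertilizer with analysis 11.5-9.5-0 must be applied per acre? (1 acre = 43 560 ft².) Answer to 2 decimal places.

Product per 1000 ft² = 3.11 / 11.5% = 27.0435 lb.
Convert to per acre: 27.0435 × 43.56 = 1178.014 lb.

1178.01 lb of product per acre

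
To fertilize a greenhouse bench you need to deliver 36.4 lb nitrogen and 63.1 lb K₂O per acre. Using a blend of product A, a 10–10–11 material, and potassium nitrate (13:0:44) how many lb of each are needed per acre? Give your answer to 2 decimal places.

With a, b = lb per acre of product A and potassium nitrate:
N: 0.1·a + 0.13·b = 36.4
K₂O: 0.11·a + 0.44·b = 63.1
Solving simultaneously: a = 263.064, b = 77.6431.

263.06 lb product A, 77.64 lb potassium nitrate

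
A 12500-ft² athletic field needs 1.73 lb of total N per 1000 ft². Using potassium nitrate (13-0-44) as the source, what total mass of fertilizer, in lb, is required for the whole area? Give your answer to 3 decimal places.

Product per 1000 ft² = 1.73 / 13% = 13.3077 lb.
Total product = 13.3077 × 12500 / 1000 = 166.3462 lb.

166.346 lb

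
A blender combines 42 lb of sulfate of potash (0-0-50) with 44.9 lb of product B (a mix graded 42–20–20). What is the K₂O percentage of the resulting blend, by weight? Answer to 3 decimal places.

34.499% K₂O

Total mass = 42 + 44.9 = 86.9 lb.
K₂O mass = 50%×42 + 20%×44.9 = 29.98 lb.
% K₂O = 29.98 / 86.9 = 34.4994%.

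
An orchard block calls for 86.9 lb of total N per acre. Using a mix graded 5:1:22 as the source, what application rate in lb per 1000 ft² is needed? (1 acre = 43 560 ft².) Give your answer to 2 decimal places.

39.90 lb of product per thousand sq ft

Product per acre = 86.9 / 5% = 1738 lb.
Convert to per 1000 ft²: 1738 × 0.0229568 = 39.899 lb.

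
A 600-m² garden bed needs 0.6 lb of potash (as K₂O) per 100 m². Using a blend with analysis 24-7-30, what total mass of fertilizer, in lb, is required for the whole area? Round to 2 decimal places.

Product per 100 m² = 0.6 / 30% = 2 lb.
Total product = 2 × 600 / 100 = 12 lb.

12.00 lb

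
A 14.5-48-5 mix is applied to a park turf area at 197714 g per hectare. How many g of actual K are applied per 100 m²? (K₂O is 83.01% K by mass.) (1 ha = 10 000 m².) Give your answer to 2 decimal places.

82.06 g K per hundred sq m

K₂O per hectare = 197714 × 5% = 9885.7 g.
Elemental K = 9885.7 × 0.8301 = 8206.12 g per hectare.
Convert to per 100 m²: 8206.12 × 0.01 = 82.0612 g.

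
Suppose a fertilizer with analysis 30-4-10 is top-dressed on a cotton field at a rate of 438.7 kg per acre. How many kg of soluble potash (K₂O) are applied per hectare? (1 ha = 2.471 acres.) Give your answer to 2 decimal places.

K₂O per acre = 438.7 × 10% = 43.87 kg.
Convert to per hectare: 43.87 × 2.471 = 108.403 kg.

108.40 kg K₂O per hectare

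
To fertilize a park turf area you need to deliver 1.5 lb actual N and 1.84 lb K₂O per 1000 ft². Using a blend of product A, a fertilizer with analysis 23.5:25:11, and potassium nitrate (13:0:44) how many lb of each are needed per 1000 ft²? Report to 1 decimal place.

Per-1000 ft² balance (a = product A, b = potassium nitrate):
N: 0.235·a + 0.13·b = 1.5
K₂O: 0.11·a + 0.44·b = 1.84
Eliminate b: (row1) − 0.13/0.44·(row2) → 0.2025·a = 0.956364, so a = 4.72278.
Then b = (1.84 − 0.11·4.72278) / 0.44 = 3.00112.

4.7 lb product A, 3.0 lb potassium nitrate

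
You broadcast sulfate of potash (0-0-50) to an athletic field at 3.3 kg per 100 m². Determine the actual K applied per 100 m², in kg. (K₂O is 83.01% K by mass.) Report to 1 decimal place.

K₂O per 100 m² = 3.3 × 50% = 1.65 kg.
Elemental K = 1.65 × 0.8301 = 1.36966 kg per 100 m².

1.4 kg K per hundred sq m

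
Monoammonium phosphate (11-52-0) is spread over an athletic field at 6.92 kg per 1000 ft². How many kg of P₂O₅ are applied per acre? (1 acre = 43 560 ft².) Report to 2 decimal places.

156.75 kg P₂O₅ per acre

P₂O₅ per 1000 ft² = 6.92 × 52% = 3.5984 kg.
Convert to per acre: 3.5984 × 43.56 = 156.746 kg.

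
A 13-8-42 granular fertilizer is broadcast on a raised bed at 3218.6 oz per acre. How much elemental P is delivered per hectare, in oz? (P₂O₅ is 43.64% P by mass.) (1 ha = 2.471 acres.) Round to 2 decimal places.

P₂O₅ per acre = 3218.6 × 8% = 257.488 oz.
Elemental P = 257.488 × 0.4364 = 112.368 oz per acre.
Convert to per hectare: 112.368 × 2.471 = 277.661 oz.

277.66 oz P per hectare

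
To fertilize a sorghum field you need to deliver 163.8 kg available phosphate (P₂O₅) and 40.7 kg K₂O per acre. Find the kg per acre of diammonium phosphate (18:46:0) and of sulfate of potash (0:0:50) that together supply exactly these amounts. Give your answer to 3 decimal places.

356.087 kg diammonium phosphate, 81.400 kg sulfate of potash

Let a = kg of diammonium phosphate, b = kg of sulfate of potash (per acre).
P₂O₅: 0.46·a + 0·b = 163.8
K₂O: 0·a + 0.5·b = 40.7
Solving simultaneously: a = 356.08696, b = 81.4.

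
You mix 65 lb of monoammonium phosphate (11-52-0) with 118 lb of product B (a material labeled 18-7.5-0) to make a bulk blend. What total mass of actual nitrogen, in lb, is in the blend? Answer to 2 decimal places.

28.39 lb N

N mass = 11%×65 + 18%×118 = 28.39 lb.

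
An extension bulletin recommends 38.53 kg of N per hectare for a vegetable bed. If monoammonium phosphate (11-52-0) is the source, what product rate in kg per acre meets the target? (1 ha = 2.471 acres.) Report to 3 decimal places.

141.753 kg of product per acre

Product per hectare = 38.53 / 11% = 350.273 kg.
Convert to per acre: 350.273 × 0.404694 = 141.7534 kg.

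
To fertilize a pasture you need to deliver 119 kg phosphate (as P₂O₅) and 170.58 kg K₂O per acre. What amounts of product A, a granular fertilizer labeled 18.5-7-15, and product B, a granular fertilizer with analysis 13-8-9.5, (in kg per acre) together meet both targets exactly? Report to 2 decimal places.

With a, b = kg per acre of product A and product B:
P₂O₅: 0.07·a + 0.08·b = 119
K₂O: 0.15·a + 0.095·b = 170.58
Eliminate b: (row1) − 0.08/0.095·(row2) → -0.0563158·a = -24.6463, so a = 437.6449.
Then b = (170.58 − 0.15·437.6449) / 0.095 = 1104.561.

437.64 kg product A, 1104.56 kg product B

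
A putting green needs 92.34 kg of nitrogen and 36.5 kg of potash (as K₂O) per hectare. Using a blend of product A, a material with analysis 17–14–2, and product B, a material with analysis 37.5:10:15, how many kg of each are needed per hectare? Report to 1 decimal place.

9.1 kg product A, 242.1 kg product B

Let a = kg of product A, b = kg of product B (per hectare).
N: 0.17·a + 0.375·b = 92.34
K₂O: 0.02·a + 0.15·b = 36.5
Solving simultaneously: a = 9.08333, b = 242.122.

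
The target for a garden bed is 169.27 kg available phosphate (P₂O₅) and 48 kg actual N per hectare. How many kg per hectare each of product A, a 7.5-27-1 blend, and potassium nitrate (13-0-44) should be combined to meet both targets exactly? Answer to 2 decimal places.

626.93 kg product A, 7.54 kg potassium nitrate

With a, b = kg per hectare of product A and potassium nitrate:
P₂O₅: 0.27·a + 0·b = 169.27
N: 0.075·a + 0.13·b = 48
Eliminate b: (row1) − 0/0.13·(row2) → 0.27·a = 169.27, so a = 626.926.
Then b = (48 − 0.075·626.926) / 0.13 = 7.54274.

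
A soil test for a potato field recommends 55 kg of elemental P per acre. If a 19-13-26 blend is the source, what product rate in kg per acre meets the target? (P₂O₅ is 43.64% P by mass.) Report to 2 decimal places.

969.47 kg of product per acre

As P₂O₅: 55 / 0.4364 = 126.031 kg per acre.
Product per acre = 126.031 / 13% = 969.4705 kg.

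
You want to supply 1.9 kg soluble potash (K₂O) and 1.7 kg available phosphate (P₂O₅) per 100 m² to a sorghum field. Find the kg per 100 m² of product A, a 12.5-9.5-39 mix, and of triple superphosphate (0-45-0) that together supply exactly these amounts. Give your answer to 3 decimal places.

Let a = kg of product A, b = kg of triple superphosphate (per 100 m²).
K₂O: 0.39·a + 0·b = 1.9
P₂O₅: 0.095·a + 0.45·b = 1.7
Eliminate b: (row1) − 0/0.45·(row2) → 0.39·a = 1.9, so a = 4.87179.
Then b = (1.7 − 0.095·4.87179) / 0.45 = 2.74929.

4.872 kg product A, 2.749 kg triple superphosphate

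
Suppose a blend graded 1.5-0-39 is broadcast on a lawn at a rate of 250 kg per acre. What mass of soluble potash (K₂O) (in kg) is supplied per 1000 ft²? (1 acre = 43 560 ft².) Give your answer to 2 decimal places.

K₂O per acre = 250 × 39% = 97.5 kg.
Convert to per 1000 ft²: 97.5 × 0.0229568 = 2.23829 kg.

2.24 kg K₂O per thousand sq ft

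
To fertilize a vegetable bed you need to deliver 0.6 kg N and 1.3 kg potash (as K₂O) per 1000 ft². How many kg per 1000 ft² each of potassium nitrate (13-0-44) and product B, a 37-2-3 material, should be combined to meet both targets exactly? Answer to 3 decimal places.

Let a = kg of potassium nitrate, b = kg of product B (per 1000 ft²).
N: 0.13·a + 0.37·b = 0.6
K₂O: 0.44·a + 0.03·b = 1.3
Eliminate a: (row1) − 0.13/0.44·(row2) → 0.361136·b = 0.215909, so b = 0.59786.
Back-substitute: a = (0.6 − 0.37·0.59786) / 0.13 = 2.91378.

2.914 kg potassium nitrate, 0.598 kg product B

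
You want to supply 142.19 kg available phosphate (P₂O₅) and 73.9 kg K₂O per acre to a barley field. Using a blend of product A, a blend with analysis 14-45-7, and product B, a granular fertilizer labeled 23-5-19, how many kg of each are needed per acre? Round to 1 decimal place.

284.4 kg product A, 284.2 kg product B

Per-acre balance (a = product A, b = product B):
P₂O₅: 0.45·a + 0.05·b = 142.19
K₂O: 0.07·a + 0.19·b = 73.9
Eliminate b: (row1) − 0.05/0.19·(row2) → 0.431579·a = 122.743, so a = 284.404.
Then b = (73.9 − 0.07·284.404) / 0.19 = 284.167.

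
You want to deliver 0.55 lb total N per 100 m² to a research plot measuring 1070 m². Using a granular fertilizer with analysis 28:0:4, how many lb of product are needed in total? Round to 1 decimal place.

21.0 lb

Product per 100 m² = 0.55 / 28% = 1.96429 lb.
Total product = 1.96429 × 1070 / 100 = 21.0179 lb.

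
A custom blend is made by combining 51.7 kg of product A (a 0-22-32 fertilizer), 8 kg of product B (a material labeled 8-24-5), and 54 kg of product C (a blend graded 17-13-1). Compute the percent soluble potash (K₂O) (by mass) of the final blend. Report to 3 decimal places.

15.377% K₂O

Total mass = 51.7 + 8 + 54 = 113.7 kg.
K₂O mass = 32%×51.7 + 5%×8 + 1%×54 = 17.484 kg.
% K₂O = 17.484 / 113.7 = 15.3773%.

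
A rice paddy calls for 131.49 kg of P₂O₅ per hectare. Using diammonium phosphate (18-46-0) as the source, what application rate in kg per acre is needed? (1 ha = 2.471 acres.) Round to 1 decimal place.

115.7 kg of product per acre

Product per hectare = 131.49 / 46% = 285.848 kg.
Convert to per acre: 285.848 × 0.404694 = 115.681 kg.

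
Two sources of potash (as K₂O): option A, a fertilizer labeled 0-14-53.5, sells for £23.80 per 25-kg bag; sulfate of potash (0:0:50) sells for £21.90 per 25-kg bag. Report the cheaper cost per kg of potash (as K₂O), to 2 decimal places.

£1.75 per kg K₂O (sulfate of potash)

option A: K₂O per bag = 25 × 53.5% = 13.375 kg; cost = 23.80 / 13.375 = £1.7794/kg K₂O.
sulfate of potash: K₂O per bag = 25 × 50% = 12.5 kg; cost = 21.90 / 12.5 = £1.7520/kg K₂O.
sulfate of potash is cheaper.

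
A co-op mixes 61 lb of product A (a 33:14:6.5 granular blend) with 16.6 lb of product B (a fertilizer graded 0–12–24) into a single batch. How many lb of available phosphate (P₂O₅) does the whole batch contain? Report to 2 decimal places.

P₂O₅ mass = 14%×61 + 12%×16.6 = 10.532 lb.

10.53 lb P₂O₅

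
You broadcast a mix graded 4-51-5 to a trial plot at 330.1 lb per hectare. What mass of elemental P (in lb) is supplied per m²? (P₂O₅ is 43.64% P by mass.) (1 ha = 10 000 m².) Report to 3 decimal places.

P₂O₅ per hectare = 330.1 × 51% = 168.351 lb.
Elemental P = 168.351 × 0.4364 = 73.4684 lb per hectare.
Convert to per m²: 73.4684 × 0.0001 = 0.00734684 lb.

0.007 lb P per sq m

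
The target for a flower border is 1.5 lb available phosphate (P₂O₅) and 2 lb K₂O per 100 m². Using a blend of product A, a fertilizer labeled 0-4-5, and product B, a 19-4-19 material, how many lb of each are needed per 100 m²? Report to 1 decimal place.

With a, b = lb per 100 m² of product A and product B:
P₂O₅: 0.04·a + 0.04·b = 1.5
K₂O: 0.05·a + 0.19·b = 2
From row1: a = (1.5 − 0.04·b) / 0.04.
Into row2: 0.05·(1.5 − 0.04·b)/0.04 + 0.19·b = 2 → b = 0.892857, a = 36.6071.

36.6 lb product A, 0.9 lb product B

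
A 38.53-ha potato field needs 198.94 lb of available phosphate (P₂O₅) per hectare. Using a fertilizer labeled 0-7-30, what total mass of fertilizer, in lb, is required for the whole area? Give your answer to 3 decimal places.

109502.260 lb

Product per hectare = 198.94 / 7% = 2842 lb.
Total product = 2842 × 38.53 = 109502.26 lb.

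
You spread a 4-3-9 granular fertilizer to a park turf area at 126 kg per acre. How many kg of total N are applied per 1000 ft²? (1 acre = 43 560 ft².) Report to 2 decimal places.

0.12 kg N per thousand sq ft

nitrogen per acre = 126 × 4% = 5.04 kg.
Convert to per 1000 ft²: 5.04 × 0.0229568 = 0.115702 kg.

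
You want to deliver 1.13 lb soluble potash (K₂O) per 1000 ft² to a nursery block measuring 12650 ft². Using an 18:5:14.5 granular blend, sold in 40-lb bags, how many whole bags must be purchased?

3 bags

Product per 1000 ft² = 1.13 / 14.5% = 7.7931 lb.
Total product = 7.7931 × 12650 / 1000 = 98.5828 lb.
Bags = ⌈98.5828 / 40⌉ = 3.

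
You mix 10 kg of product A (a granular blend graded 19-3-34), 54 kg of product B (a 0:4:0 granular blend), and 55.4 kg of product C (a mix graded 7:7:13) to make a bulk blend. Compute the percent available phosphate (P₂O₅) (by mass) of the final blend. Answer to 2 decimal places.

5.31% P₂O₅

Total mass = 10 + 54 + 55.4 = 119.4 kg.
P₂O₅ mass = 3%×10 + 4%×54 + 7%×55.4 = 6.338 kg.
% P₂O₅ = 6.338 / 119.4 = 5.30821%.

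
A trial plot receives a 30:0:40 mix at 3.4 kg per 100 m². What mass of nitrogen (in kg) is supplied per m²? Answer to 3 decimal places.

0.010 kg N per sq m

nitrogen per 100 m² = 3.4 × 30% = 1.02 kg.
Convert to per m²: 1.02 × 0.01 = 0.0102 kg.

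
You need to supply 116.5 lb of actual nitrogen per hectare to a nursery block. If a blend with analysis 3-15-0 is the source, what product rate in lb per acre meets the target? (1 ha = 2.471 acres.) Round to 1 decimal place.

Product per hectare = 116.5 / 3% = 3883.33 lb.
Convert to per acre: 3883.33 × 0.404694 = 1571.56 lb.

1571.6 lb of product per acre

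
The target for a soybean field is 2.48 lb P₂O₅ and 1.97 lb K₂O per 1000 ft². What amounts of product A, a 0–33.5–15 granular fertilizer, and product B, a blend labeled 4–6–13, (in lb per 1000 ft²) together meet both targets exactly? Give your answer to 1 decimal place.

Per-1000 ft² balance (a = product A, b = product B):
P₂O₅: 0.335·a + 0.06·b = 2.48
K₂O: 0.15·a + 0.13·b = 1.97
Solving simultaneously: a = 5.91027, b = 8.3343.

5.9 lb product A, 8.3 lb product B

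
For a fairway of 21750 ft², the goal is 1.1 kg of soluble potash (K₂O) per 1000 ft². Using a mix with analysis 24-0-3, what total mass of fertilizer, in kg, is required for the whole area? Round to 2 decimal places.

797.50 kg

Product per 1000 ft² = 1.1 / 3% = 36.6667 kg.
Total product = 36.6667 × 21750 / 1000 = 797.5 kg.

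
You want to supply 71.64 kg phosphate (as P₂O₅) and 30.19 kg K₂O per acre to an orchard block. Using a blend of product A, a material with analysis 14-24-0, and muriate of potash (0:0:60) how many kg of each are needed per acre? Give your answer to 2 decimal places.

Let a = kg of product A, b = kg of muriate of potash (per acre).
P₂O₅: 0.24·a + 0·b = 71.64
K₂O: 0·a + 0.6·b = 30.19
Solving simultaneously: a = 298.5, b = 50.3167.

298.50 kg product A, 50.32 kg muriate of potash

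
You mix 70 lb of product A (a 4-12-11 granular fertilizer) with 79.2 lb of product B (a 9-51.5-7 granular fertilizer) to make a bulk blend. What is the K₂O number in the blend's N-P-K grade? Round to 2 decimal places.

Total mass = 70 + 79.2 = 149.2 lb.
K₂O mass = 11%×70 + 7%×79.2 = 13.244 lb.
% K₂O = 13.244 / 149.2 = 8.87668%.

8.88% K₂O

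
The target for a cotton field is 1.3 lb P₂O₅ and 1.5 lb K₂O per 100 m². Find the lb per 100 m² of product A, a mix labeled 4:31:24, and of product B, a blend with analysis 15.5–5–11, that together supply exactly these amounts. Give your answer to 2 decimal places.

Let a = lb of product A, b = lb of product B (per 100 m²).
P₂O₅: 0.31·a + 0.05·b = 1.3
K₂O: 0.24·a + 0.11·b = 1.5
Eliminate a: (row1) − 0.31/0.24·(row2) → -0.0920833·b = -0.6375, so b = 6.92308.
Back-substitute: a = (1.3 − 0.05·6.92308) / 0.31 = 3.07692.

3.08 lb product A, 6.92 lb product B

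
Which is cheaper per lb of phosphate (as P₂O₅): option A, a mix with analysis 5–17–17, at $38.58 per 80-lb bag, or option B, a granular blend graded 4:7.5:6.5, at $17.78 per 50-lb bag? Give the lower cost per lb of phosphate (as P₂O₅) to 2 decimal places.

option A: P₂O₅ per bag = 80 × 17% = 13.6 lb; cost = 38.58 / 13.6 = $2.8368/lb P₂O₅.
option B: P₂O₅ per bag = 50 × 7.5% = 3.75 lb; cost = 17.78 / 3.75 = $4.7413/lb P₂O₅.
option A is cheaper.

$2.84 per lb P₂O₅ (option A)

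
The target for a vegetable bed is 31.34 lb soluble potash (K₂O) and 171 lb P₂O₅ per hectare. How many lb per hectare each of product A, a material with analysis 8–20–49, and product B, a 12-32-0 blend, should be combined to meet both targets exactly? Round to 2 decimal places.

63.96 lb product A, 494.40 lb product B

Let a = lb of product A, b = lb of product B (per hectare).
K₂O: 0.49·a + 0·b = 31.34
P₂O₅: 0.2·a + 0.32·b = 171
Eliminate a: (row1) − 0.49/0.2·(row2) → -0.784·b = -387.61, so b = 494.401.
Back-substitute: a = (31.34 − 0·494.401) / 0.49 = 63.9592.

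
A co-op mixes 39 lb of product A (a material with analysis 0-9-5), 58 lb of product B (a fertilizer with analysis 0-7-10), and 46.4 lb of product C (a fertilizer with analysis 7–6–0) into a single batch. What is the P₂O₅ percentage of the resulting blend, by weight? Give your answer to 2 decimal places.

7.22% P₂O₅

Total mass = 39 + 58 + 46.4 = 143.4 lb.
P₂O₅ mass = 9%×39 + 7%×58 + 6%×46.4 = 10.354 lb.
% P₂O₅ = 10.354 / 143.4 = 7.22036%.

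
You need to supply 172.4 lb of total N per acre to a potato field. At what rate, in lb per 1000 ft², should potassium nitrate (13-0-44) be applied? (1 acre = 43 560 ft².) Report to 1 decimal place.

30.4 lb of product per thousand sq ft

Product per acre = 172.4 / 13% = 1326.15 lb.
Convert to per 1000 ft²: 1326.15 × 0.0229568 = 30.4443 lb.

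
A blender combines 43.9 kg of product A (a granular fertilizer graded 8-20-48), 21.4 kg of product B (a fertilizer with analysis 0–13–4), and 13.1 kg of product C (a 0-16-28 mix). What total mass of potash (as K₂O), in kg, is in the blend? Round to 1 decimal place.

K₂O mass = 48%×43.9 + 4%×21.4 + 28%×13.1 = 25.596 kg.

25.6 kg K₂O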